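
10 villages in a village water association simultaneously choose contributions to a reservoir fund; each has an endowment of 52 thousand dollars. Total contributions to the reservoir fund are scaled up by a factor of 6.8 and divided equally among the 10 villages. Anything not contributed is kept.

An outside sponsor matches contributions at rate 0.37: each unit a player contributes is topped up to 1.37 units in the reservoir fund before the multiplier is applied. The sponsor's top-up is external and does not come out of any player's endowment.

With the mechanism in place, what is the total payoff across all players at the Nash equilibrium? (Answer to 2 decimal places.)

520.00 thousand dollars

Even with the mechanism, each unit contributed returns only 6.8 × 1.37 / 10 = 0.9316 per unit of net cost, so contributing nothing is still dominant.
Everyone keeps their endowment and the group total is 10 × 52 = 520.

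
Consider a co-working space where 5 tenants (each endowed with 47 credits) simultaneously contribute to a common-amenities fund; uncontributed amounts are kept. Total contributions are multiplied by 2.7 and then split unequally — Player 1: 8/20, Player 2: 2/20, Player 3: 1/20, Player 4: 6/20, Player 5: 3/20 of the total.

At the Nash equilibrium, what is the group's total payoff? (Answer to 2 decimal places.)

For player j, contributing a unit is worthwhile iff 2.7 × (j's share) ≥ 1, i.e. iff j's share is at least 0.3704.
Only Player 1 (8/20) clears that bar, contributing 47; the remaining 4 contribute 0. Total contributed: 47.
The common-amenities fund pays out 2.7 × 47 = 126.90 in total (split across the unequal shares, but the aggregate is all that matters for the group sum).
The 4 free-riders keep 47 each, adding 188. Group total = 188 + 126.90 = 314.90.

314.90 credits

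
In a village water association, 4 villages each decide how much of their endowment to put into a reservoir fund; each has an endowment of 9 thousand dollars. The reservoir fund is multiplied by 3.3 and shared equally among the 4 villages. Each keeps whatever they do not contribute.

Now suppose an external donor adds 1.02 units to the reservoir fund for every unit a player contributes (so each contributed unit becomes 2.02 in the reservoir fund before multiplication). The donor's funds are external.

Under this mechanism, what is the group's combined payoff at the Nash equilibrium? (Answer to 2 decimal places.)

The effective private return per unit is now 3.3 × 2.02 / 4 = 1.6665 > 1, so every player's dominant strategy flips to full contribution.
So the Nash equilibrium is full contribution by all 4; the group earns 3.3 × 2.02 × 36 = 239.98.

239.98 thousand dollars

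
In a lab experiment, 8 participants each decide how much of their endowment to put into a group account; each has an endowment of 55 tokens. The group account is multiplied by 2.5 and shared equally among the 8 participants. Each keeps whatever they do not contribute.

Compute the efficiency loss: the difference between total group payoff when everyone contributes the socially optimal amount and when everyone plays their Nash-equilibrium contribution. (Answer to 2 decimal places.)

660.00 tokens

Each contributed unit returns 2.5/8 = 0.3125 to its contributor — below 1 — so contributing 0 is dominant for every player. At the Nash equilibrium everyone keeps their 55, and the group total is 8 × 55 = 440.
Each contributed unit returns 2.500 to the group as a whole (0.3125 to each of 8 players), which exceeds 1, so the social optimum is full contribution: group total = 2.500 × 440 = 1100.00.
Efficiency loss = 1100.00 − 440 = 660.00.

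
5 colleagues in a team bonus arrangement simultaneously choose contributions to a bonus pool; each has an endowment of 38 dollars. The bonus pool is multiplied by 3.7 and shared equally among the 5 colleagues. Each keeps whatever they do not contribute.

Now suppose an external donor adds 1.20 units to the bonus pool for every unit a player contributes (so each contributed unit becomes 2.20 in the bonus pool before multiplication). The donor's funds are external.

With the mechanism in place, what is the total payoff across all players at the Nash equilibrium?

1546.60 dollars

Under the mechanism each unit contributed yields 3.7 × 2.20 / 5 = 1.6280 back to its contributor per unit of net cost, which exceeds 1, making full contribution the dominant choice for everyone.
So the Nash equilibrium is full contribution by all 5; the group earns 3.7 × 2.20 × 190 = 1546.60.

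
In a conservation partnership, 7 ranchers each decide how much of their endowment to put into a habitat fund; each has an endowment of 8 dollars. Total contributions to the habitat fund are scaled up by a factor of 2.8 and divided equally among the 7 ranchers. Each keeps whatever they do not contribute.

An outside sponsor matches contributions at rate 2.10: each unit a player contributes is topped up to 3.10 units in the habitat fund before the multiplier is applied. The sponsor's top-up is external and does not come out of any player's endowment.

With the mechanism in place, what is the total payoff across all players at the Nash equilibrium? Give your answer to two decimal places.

Under the mechanism each unit contributed yields 2.8 × 3.10 / 7 = 1.2400 back to its contributor per unit of net cost, which exceeds 1, making full contribution the dominant choice for everyone.
At the Nash equilibrium everyone contributes 8. Group total payoff = 2.8 × 3.10 × 56 = 486.08.

486.08 dollars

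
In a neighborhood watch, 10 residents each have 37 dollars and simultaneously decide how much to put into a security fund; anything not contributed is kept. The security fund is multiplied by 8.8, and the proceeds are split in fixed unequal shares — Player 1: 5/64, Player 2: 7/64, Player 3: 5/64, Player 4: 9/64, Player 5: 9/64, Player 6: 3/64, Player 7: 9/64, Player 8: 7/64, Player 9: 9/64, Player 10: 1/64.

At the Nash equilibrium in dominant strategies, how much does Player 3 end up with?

For player j, contributing a unit is worthwhile iff 8.8 × (j's share) ≥ 1, i.e. iff j's share is at least 0.1136.
Player 4, Player 5, Player 7 and Player 9 clear that bar, contributing 37 each; the remaining 6 contribute 0. Total contributed: 148.
Player 3 keeps 37 and receives 8.8 × 148 × 5/64 = 101.75 from the security fund, for a payoff of 138.75.

138.75 dollars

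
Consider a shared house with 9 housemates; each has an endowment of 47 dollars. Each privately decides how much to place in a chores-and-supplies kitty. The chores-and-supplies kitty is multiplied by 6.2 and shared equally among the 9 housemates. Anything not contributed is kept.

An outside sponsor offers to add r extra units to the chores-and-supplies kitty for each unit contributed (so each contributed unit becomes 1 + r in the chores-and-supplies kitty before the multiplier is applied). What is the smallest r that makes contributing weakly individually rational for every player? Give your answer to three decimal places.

With matching at rate r, one contributed unit becomes (1 + r) in the chores-and-supplies kitty and returns 6.2 × (1 + r) / 9 to the contributor.
Setting this equal to 1: 1 + r = 9/6.2 = 1.4516.
So the minimum matching rate is r = 1.4516 − 1 = 0.452.

0.452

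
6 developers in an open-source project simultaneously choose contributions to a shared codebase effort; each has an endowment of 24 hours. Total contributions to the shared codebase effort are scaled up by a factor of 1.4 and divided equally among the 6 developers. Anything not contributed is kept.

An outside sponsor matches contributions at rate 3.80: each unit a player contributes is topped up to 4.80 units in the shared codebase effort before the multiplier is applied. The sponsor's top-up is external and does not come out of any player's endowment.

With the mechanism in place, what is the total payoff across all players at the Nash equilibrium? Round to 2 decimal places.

Under the mechanism each unit contributed yields 1.4 × 4.80 / 6 = 1.1200 back to its contributor per unit of net cost, which exceeds 1, making full contribution the dominant choice for everyone.
At the Nash equilibrium everyone contributes 24. Group total payoff = 1.4 × 4.80 × 144 = 967.68.

967.68 hours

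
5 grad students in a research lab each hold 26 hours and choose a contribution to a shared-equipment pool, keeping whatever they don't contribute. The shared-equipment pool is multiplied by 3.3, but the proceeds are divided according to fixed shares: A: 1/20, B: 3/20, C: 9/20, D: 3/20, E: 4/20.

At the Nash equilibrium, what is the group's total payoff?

Each unit j contributes comes back to j as 3.3 × (j's share), so j prefers to contribute only if that share exceeds 1/3.3 = 0.3030; otherwise keeping the unit dominates.
The only share above 0.3030 is C's 9/20, contributing 26; the remaining 4 contribute 0. Total contributed: 26.
The shared-equipment pool pays out 3.3 × 26 = 85.80 in total (split across the unequal shares, but the aggregate is all that matters for the group sum).
The 4 free-riders keep 26 each, adding 104. Group total = 104 + 85.80 = 189.80.

189.80 hours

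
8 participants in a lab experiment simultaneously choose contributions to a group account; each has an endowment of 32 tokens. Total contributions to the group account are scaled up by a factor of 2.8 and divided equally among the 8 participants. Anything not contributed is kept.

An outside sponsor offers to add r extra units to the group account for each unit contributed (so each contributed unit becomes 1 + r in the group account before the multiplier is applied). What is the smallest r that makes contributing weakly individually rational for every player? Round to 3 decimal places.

1.857

With matching at rate r, one contributed unit becomes (1 + r) in the group account and returns 2.8 × (1 + r) / 8 to the contributor.
Setting this equal to 1: 1 + r = 8/2.8 = 2.8571.
So the minimum matching rate is r = 2.8571 − 1 = 1.857.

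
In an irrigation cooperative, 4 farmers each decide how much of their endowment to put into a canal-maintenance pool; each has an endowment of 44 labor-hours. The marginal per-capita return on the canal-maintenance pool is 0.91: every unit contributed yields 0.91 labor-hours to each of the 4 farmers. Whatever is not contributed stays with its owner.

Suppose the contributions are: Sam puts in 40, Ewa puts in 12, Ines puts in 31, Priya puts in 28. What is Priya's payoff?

117.01 labor-hours

Total contributed: 40 + 12 + 31 + 28 = 111.
Each receives 0.91 × 111 = 101.01 from the canal-maintenance pool.
Priya keeps 44 − 28 = 16, so Priya's payoff is 16 + 101.01 = 117.01.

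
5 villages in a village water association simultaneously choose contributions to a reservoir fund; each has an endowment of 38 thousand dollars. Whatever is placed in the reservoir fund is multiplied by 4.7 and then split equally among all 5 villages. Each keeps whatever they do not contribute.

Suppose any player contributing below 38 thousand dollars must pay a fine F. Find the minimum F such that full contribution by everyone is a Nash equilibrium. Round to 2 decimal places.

Given the others contribute fully, the best deviation is to contribute 0 (any partial contribution still incurs the fine and gives up units whose private return 0.9400 is below 1).
Deviating from 38 to 0 saves 38 thousand dollars but forfeits the deviator's share of the drop in the reservoir fund: 4.7/5 × 38 = 35.72.
So the deviation gain is 38 − 35.72 = 2.28, and the fine must be at least 2.28 thousand dollars to wipe it out.

2.28 thousand dollars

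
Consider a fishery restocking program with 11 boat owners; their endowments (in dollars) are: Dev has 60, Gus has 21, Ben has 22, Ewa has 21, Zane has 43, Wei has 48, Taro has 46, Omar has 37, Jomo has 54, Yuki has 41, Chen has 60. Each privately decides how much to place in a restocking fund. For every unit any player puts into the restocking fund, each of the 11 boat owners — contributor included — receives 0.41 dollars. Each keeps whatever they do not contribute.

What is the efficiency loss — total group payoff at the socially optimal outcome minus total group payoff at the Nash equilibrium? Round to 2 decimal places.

1590.03 dollars

The private return per contributed unit is 0.41 < 1 for everyone, so the Nash equilibrium is zero contribution and the group total is Σ E_j = 60 + 21 + 22 + 21 + 43 + 48 + 46 + 37 + 54 + 41 + 60 = 453.
Each contributed unit returns 4.510 to the group, so the social optimum is full contribution by everyone: group total = 4.510 × 453 = 2043.03.
Efficiency loss = (4.510 − 1) × 453 = 1590.03.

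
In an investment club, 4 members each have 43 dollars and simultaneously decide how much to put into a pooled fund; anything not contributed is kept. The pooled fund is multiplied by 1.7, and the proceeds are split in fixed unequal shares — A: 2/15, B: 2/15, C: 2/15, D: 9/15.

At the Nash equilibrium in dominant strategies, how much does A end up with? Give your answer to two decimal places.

Player j's private return per contributed unit is 1.7 × (j's share). Contributing is weakly dominant for j when that share is at least 1/1.7 = 0.5882, and contributing 0 is dominant otherwise.
The only share above 0.5882 is D's 9/15, contributing 43; the remaining 3 contribute 0. Total contributed: 43.
A keeps 43 and receives 1.7 × 43 × 2/15 = 9.75 from the pooled fund, for a payoff of 52.75.

52.75 dollars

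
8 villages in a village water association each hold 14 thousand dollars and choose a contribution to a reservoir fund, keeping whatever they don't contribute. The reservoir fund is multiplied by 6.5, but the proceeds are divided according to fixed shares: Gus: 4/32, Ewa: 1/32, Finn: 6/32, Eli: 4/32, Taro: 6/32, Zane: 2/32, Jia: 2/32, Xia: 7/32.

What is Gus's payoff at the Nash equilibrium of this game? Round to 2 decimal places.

For player j, contributing a unit is worthwhile iff 6.5 × (j's share) ≥ 1, i.e. iff j's share is at least 0.1538.
Finn, Taro and Xia are above the threshold, contributing 14 each; the remaining 5 contribute 0. Total contributed: 42.
Gus keeps 14 and receives 6.5 × 42 × 4/32 = 34.13 from the reservoir fund, for a payoff of 48.13.

48.13 thousand dollars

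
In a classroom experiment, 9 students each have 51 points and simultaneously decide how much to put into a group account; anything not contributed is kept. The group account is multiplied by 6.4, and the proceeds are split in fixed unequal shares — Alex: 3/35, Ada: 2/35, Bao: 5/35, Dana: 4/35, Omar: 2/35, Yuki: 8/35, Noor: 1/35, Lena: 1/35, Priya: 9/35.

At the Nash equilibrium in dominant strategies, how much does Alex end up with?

106.95 points

Player j's private return per contributed unit is 6.4 × (j's share). Contributing is weakly dominant for j when that share is at least 1/6.4 = 0.1563, and contributing 0 is dominant otherwise.
Yuki and Priya are above the threshold, contributing 51 each; the remaining 7 contribute 0. Total contributed: 102.
Alex keeps 51 and receives 6.4 × 102 × 3/35 = 55.95 from the group account, for a payoff of 106.95.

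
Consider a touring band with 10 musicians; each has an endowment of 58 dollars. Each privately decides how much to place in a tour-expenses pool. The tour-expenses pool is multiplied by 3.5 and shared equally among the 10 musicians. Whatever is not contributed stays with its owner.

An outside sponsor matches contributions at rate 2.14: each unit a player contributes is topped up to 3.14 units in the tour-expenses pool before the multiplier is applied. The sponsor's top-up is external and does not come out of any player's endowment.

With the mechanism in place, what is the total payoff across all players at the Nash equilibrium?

With the mechanism, a contributed unit returns 3.5 × 3.14 / 10 = 1.0990 per unit of net cost to the contributor — now above 1 — so contributing fully is weakly dominant for every player.
So the Nash equilibrium is full contribution by all 10; the group earns 3.5 × 3.14 × 580 = 6374.20.

6374.20 dollars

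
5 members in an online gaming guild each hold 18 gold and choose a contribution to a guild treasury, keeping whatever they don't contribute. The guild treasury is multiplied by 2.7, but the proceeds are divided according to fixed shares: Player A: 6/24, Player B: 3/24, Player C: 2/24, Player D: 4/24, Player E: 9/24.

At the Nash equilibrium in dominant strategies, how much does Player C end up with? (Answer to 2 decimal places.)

A player with share s gets back 2.7·s per unit contributed, so full contribution is dominant for anyone with s > 1/2.7 = 0.3704 and zero contribution is dominant for anyone below.
Only Player E (9/24) clears that bar, contributing 18; the remaining 4 contribute 0. Total contributed: 18.
Player C keeps 18 and receives 2.7 × 18 × 2/24 = 4.05 from the guild treasury, for a payoff of 22.05.

22.05 gold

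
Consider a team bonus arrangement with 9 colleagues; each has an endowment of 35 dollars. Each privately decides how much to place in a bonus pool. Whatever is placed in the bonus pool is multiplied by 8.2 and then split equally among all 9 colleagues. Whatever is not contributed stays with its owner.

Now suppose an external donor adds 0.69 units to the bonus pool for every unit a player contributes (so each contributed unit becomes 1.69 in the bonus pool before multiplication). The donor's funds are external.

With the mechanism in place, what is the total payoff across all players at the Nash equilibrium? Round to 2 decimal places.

Under the mechanism each unit contributed yields 8.2 × 1.69 / 9 = 1.5398 back to its contributor per unit of net cost, which exceeds 1, making full contribution the dominant choice for everyone.
So the Nash equilibrium is full contribution by all 9; the group earns 8.2 × 1.69 × 315 = 4365.27.

4365.27 dollars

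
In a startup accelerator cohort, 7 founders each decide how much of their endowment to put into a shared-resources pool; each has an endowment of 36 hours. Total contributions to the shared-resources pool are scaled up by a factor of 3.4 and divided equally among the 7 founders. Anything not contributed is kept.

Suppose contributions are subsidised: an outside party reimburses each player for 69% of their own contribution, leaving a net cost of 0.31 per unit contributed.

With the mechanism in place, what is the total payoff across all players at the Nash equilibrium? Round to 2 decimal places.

1030.68 hours

The effective private return per unit is now (3.4/7) / 0.31 = 1.5668 > 1, so every player's dominant strategy flips to full contribution.
At the Nash equilibrium everyone contributes 36. Group total payoff = 7 × (36 × 0.69 + 3.4 × 36) = 1030.68.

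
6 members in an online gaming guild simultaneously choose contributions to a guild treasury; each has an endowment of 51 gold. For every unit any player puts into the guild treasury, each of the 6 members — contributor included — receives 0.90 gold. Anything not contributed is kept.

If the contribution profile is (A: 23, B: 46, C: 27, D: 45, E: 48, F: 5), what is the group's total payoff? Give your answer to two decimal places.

Total contributed: 23 + 46 + 27 + 45 + 48 + 5 = 194; total kept: 6 × 51 − 194 = 112.
The guild treasury pays out 0.90 × 6 × 194 = 1047.60 in aggregate.
Group total = 112 + 1047.60 = 1159.60.

1159.60 gold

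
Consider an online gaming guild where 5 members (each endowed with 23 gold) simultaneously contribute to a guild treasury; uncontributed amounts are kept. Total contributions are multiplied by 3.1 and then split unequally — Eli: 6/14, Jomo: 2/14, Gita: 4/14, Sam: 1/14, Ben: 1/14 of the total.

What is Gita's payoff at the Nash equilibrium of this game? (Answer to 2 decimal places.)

Each unit j contributes comes back to j as 3.1 × (j's share), so j prefers to contribute only if that share exceeds 1/3.1 = 0.3226; otherwise keeping the unit dominates.
Eli alone (share 6/14) is above the threshold, contributing 23; the remaining 4 contribute 0. Total contributed: 23.
Gita keeps 23 and receives 3.1 × 23 × 4/14 = 20.37 from the guild treasury, for a payoff of 43.37.

43.37 gold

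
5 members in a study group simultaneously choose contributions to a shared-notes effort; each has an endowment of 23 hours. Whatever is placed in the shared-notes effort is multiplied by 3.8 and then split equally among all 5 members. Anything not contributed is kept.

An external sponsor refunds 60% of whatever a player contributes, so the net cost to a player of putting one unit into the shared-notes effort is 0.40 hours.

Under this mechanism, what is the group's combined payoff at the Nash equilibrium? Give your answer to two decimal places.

506.00 hours

The effective private return per unit is now (3.8/5) / 0.40 = 1.9000 > 1, so every player's dominant strategy flips to full contribution.
At the Nash equilibrium everyone contributes 23. Group total payoff = 5 × (23 × 0.60 + 3.8 × 23) = 506.00.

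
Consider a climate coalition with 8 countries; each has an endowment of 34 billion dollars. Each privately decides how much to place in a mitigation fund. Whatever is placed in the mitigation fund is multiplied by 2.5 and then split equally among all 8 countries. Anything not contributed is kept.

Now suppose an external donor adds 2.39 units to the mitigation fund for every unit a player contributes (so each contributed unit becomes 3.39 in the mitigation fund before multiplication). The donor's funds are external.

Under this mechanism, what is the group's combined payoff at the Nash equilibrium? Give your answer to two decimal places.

2305.20 billion dollars

The effective private return per unit is now 2.5 × 3.39 / 8 = 1.0594 > 1, so every player's dominant strategy flips to full contribution.
At the Nash equilibrium everyone contributes 34. Group total payoff = 2.5 × 3.39 × 272 = 2305.20.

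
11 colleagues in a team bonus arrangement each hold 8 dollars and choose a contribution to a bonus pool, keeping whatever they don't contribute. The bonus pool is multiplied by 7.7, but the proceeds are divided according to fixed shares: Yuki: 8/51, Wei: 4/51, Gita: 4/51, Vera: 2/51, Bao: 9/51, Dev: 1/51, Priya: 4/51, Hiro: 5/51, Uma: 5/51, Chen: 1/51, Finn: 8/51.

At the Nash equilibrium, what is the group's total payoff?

Each unit j contributes comes back to j as 7.7 × (j's share), so j prefers to contribute only if that share exceeds 1/7.7 = 0.1299; otherwise keeping the unit dominates.
Yuki, Bao and Finn clear that bar, contributing 8 each; the remaining 8 contribute 0. Total contributed: 24.
The bonus pool pays out 7.7 × 24 = 184.80 in total (split across the unequal shares, but the aggregate is all that matters for the group sum).
The 8 free-riders keep 8 each, adding 64. Group total = 64 + 184.80 = 248.80.

248.80 dollars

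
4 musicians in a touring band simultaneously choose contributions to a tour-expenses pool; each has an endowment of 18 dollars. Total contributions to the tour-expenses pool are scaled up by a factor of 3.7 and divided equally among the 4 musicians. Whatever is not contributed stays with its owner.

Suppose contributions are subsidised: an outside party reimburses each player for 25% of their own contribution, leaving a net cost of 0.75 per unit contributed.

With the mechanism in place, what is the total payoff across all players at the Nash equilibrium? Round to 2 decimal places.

284.40 dollars

Under the mechanism each unit contributed yields (3.7/4) / 0.75 = 1.2333 back to its contributor per unit of net cost, which exceeds 1, making full contribution the dominant choice for everyone.
At the Nash equilibrium everyone contributes 18. Group total payoff = 4 × (18 × 0.25 + 3.7 × 18) = 284.40.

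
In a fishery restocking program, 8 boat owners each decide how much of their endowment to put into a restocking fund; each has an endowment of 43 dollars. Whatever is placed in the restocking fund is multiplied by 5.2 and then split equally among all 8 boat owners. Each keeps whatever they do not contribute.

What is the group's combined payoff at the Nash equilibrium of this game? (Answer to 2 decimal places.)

344.00 dollars

Each contributed unit returns 5.2/8 = 0.6500 to its contributor — below 1 — so contributing 0 is dominant for every player. At the Nash equilibrium everyone keeps their 43, and the group total is 8 × 43 = 344.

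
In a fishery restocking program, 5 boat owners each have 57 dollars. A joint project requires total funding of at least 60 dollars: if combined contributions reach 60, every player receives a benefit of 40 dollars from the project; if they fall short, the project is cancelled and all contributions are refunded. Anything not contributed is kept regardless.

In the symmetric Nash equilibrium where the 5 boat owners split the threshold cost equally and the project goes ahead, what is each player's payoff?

Equal share of the threshold: 60/5 = 12.
At this profile no one gains by cutting their contribution: any cut drops the total below 60, the project is cancelled, contributions are refunded, and the deviator ends with 57, which is less than 57 − 12 + 40 = 85. Contributing more than 12 just wastes the excess. So contributing exactly 12 is a best response.
Each player's payoff: 57 − 12 + 40 = 85.

85 dollars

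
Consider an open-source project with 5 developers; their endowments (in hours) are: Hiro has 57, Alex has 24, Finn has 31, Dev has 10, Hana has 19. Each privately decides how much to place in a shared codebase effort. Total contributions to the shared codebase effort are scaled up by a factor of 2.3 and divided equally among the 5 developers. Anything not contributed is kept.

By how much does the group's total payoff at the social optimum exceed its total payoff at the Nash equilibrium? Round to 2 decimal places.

The private return per contributed unit is 2.3/5 = 0.4600 < 1 for every player regardless of endowment, so the Nash equilibrium is zero contribution and the group total is Σ E_j = 57 + 24 + 31 + 10 + 19 = 141.
Each contributed unit returns 2.300 to the group, so the social optimum is full contribution by everyone: group total = 2.300 × 141 = 324.30.
Efficiency loss = (2.300 − 1) × 141 = 183.30.

183.30 hours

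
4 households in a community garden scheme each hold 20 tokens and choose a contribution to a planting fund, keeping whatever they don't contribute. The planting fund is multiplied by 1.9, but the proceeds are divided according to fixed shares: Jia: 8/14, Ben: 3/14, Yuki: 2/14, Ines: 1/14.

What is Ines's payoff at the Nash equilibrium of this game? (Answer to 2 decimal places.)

22.71 tokens

A player with share s gets back 1.9·s per unit contributed, so full contribution is dominant for anyone with s > 1/1.9 = 0.5263 and zero contribution is dominant for anyone below.
The only share above 0.5263 is Jia's 8/14, contributing 20; the remaining 3 contribute 0. Total contributed: 20.
Ines keeps 20 and receives 1.9 × 20 × 1/14 = 2.71 from the planting fund, for a payoff of 22.71.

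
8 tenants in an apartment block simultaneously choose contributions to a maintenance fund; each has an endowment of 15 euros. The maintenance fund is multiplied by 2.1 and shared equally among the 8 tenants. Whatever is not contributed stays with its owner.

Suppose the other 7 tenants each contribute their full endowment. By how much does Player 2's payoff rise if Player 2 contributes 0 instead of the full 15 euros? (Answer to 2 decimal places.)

Switching from a contribution of 15 to 0 lets Player 2 keep an extra 15 euros, but lowers the maintenance fund by 15, which costs Player 2 their own share of that drop: 2.1/8 × 15 = 3.94.
Net gain = 15 − 3.94 = 11.06. The private return per contributed unit (0.2625) is below 1, so free-riding is indeed the best response regardless of what the others do.

11.06 euros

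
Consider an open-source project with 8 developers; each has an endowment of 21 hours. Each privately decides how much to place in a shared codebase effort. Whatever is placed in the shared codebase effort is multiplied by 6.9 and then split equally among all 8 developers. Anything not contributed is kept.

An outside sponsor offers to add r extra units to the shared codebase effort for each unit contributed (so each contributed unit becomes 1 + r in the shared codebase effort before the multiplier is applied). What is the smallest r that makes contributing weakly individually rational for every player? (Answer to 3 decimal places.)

0.159

With matching at rate r, one contributed unit becomes (1 + r) in the shared codebase effort and returns 6.9 × (1 + r) / 8 to the contributor.
Setting this equal to 1: 1 + r = 8/6.9 = 1.1594.
So the minimum matching rate is r = 1.1594 − 1 = 0.159.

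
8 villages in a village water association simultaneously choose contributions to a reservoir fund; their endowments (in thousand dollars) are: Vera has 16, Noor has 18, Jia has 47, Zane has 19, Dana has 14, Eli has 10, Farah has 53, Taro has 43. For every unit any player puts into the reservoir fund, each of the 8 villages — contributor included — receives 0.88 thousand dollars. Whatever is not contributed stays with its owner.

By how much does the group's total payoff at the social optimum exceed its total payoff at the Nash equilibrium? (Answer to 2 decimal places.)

The private return per contributed unit is 0.88 < 1 for everyone, so the Nash equilibrium is zero contribution and the group total is Σ E_j = 16 + 18 + 47 + 19 + 14 + 10 + 53 + 43 = 220.
Each contributed unit returns 7.040 to the group, so the social optimum is full contribution by everyone: group total = 7.040 × 220 = 1548.80.
Efficiency loss = (7.040 − 1) × 220 = 1328.80.

1328.80 thousand dollars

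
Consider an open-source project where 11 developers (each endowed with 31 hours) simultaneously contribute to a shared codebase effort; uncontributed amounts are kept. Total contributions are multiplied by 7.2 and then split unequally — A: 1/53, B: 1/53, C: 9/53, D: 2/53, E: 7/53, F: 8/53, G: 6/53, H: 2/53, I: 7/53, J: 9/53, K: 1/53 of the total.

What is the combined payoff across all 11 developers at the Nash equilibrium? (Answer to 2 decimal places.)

917.60 hours

Player j's private return per contributed unit is 7.2 × (j's share). Contributing is weakly dominant for j when that share is at least 1/7.2 = 0.1389, and contributing 0 is dominant otherwise.
C, F and J are above the threshold, contributing 31 each; the remaining 8 contribute 0. Total contributed: 93.
The shared codebase effort pays out 7.2 × 93 = 669.60 in total (split across the unequal shares, but the aggregate is all that matters for the group sum).
The 8 free-riders keep 31 each, adding 248. Group total = 248 + 669.60 = 917.60.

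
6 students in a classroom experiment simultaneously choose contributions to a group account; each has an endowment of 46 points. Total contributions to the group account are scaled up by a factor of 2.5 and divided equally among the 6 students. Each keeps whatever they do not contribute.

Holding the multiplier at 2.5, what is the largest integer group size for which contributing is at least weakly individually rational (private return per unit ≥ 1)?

2

Private return per unit is 2.5/(group size), which is ≥ 1 whenever the group size is ≤ 2.5.
The largest such integer is 2.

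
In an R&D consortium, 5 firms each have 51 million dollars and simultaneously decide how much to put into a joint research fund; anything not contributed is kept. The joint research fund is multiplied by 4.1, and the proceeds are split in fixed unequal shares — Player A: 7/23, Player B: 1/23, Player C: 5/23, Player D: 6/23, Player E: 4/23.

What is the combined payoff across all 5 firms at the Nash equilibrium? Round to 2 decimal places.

571.20 million dollars

Each unit j contributes comes back to j as 4.1 × (j's share), so j prefers to contribute only if that share exceeds 1/4.1 = 0.2439; otherwise keeping the unit dominates.
Player A and Player D are above the threshold, contributing 51 each; the remaining 3 contribute 0. Total contributed: 102.
The joint research fund pays out 4.1 × 102 = 418.20 in total (split across the unequal shares, but the aggregate is all that matters for the group sum).
The 3 free-riders keep 51 each, adding 153. Group total = 153 + 418.20 = 571.20.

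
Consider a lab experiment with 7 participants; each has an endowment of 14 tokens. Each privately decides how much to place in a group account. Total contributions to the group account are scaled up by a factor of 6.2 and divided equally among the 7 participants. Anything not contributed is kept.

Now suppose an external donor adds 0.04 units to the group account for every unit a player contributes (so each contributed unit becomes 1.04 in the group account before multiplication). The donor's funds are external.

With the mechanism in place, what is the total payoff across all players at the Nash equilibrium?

98.00 tokens

Even with the mechanism, each unit contributed returns only 6.2 × 1.04 / 7 = 0.9211 per unit of net cost, so contributing nothing is still dominant.
Everyone keeps their endowment and the group total is 7 × 14 = 98.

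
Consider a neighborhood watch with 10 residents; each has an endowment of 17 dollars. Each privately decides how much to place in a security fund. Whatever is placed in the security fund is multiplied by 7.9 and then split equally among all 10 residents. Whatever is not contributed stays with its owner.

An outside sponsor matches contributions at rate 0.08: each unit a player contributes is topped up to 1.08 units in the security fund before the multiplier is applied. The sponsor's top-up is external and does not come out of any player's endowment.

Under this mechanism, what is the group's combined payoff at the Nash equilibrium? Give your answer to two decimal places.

170.00 dollars

The effective private return is 7.9 × 1.08 / 10 = 0.8532, which is still under 1, so the mechanism doesn't change anyone's dominant strategy: zero contribution.
At the Nash equilibrium no one contributes; group total payoff = 10 × 17 = 170.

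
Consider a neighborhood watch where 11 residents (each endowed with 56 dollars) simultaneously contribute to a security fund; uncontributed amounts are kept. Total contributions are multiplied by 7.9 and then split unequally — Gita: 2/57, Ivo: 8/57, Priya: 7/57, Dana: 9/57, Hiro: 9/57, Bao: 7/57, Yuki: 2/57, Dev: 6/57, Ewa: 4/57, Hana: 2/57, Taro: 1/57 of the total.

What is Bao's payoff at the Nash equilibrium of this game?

218.99 dollars

Each unit j contributes comes back to j as 7.9 × (j's share), so j prefers to contribute only if that share exceeds 1/7.9 = 0.1266; otherwise keeping the unit dominates.
Ivo, Dana and Hiro clear that bar, contributing 56 each; the remaining 8 contribute 0. Total contributed: 168.
Bao keeps 56 and receives 7.9 × 168 × 7/57 = 162.99 from the security fund, for a payoff of 218.99.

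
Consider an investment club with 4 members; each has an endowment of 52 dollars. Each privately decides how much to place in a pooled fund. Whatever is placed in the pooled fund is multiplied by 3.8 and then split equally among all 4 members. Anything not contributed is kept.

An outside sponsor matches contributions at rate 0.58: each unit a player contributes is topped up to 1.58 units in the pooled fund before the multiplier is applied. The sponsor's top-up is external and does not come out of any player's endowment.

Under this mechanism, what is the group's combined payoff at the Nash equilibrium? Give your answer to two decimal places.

1248.83 dollars

Under the mechanism each unit contributed yields 3.8 × 1.58 / 4 = 1.5010 back to its contributor per unit of net cost, which exceeds 1, making full contribution the dominant choice for everyone.
So the Nash equilibrium is full contribution by all 4; the group earns 3.8 × 1.58 × 208 = 1248.83.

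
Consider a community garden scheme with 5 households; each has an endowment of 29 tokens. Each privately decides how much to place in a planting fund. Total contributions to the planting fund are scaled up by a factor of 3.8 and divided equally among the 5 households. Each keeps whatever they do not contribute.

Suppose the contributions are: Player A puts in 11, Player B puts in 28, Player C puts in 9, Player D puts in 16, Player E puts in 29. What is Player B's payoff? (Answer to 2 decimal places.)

71.68 tokens

Total contributed: 11 + 28 + 9 + 16 + 29 = 93.
Each receives 3.8 × 93 / 5 = 70.68 from the planting fund.
Player B keeps 29 − 28 = 1, so Player B's payoff is 1 + 70.68 = 71.68.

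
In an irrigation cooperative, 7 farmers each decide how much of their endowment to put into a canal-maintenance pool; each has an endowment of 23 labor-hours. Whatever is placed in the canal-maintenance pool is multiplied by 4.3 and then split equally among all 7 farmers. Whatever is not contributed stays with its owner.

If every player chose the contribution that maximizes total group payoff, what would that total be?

Each contributed unit returns 4.300 to the group as a whole (0.6143 to each of 7 players), which exceeds 1, so the social optimum is full contribution: group total = 4.300 × 161 = 692.30.

692.30 labor-hours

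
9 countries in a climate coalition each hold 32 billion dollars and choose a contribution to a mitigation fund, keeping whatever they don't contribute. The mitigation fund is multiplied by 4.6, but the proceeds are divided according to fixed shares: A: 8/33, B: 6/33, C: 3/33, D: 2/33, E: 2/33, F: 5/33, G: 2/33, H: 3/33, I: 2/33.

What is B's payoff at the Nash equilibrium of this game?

58.76 billion dollars

For player j, contributing a unit is worthwhile iff 4.6 × (j's share) ≥ 1, i.e. iff j's share is at least 0.2174.
Only A (8/33) clears that bar, contributing 32; the remaining 8 contribute 0. Total contributed: 32.
B keeps 32 and receives 4.6 × 32 × 6/33 = 26.76 from the mitigation fund, for a payoff of 58.76.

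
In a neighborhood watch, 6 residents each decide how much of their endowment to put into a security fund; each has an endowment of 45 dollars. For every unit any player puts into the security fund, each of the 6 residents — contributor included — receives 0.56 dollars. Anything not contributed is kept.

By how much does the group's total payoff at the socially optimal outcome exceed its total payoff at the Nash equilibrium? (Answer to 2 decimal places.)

The private return per contributed unit is 0.56 < 1, so contributing 0 is dominant for every player. At the Nash equilibrium everyone keeps their 45, and the group total is 6 × 45 = 270.
Each contributed unit returns 3.360 to the group as a whole (0.56 to each of 6 players), which exceeds 1, so the social optimum is full contribution: group total = 3.360 × 270 = 907.20.
Efficiency loss = 907.20 − 270 = 637.20.

637.20 dollars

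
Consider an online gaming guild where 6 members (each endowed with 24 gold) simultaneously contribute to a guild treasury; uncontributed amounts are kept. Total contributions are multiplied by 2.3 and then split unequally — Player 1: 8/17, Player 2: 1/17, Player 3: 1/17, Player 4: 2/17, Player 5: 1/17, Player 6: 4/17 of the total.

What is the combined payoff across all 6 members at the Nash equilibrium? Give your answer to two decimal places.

For player j, contributing a unit is worthwhile iff 2.3 × (j's share) ≥ 1, i.e. iff j's share is at least 0.4348.
Player 1 alone (share 8/17) is above the threshold, contributing 24; the remaining 5 contribute 0. Total contributed: 24.
The guild treasury pays out 2.3 × 24 = 55.20 in total (split across the unequal shares, but the aggregate is all that matters for the group sum).
The 5 free-riders keep 24 each, adding 120. Group total = 120 + 55.20 = 175.20.

175.20 gold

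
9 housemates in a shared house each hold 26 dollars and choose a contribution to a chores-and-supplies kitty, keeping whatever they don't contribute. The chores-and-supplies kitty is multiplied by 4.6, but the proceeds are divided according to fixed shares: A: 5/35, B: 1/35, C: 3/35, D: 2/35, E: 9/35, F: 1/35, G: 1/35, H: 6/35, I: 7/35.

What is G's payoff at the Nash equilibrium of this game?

A player with share s gets back 4.6·s per unit contributed, so full contribution is dominant for anyone with s > 1/4.6 = 0.2174 and zero contribution is dominant for anyone below.
E alone (share 9/35) is above the threshold, contributing 26; the remaining 8 contribute 0. Total contributed: 26.
G keeps 26 and receives 4.6 × 26 × 1/35 = 3.42 from the chores-and-supplies kitty, for a payoff of 29.42.

29.42 dollars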